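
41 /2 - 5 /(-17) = 707 /34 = 20.79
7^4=2401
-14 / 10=-7 / 5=-1.40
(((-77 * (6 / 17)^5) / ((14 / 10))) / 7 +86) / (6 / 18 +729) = 0.12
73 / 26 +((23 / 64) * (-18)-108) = -46451 / 416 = -111.66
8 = 8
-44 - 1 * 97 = -141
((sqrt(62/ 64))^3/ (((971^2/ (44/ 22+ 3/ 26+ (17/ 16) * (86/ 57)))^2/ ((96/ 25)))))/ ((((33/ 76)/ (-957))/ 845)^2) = 2140847812800151 * sqrt(62)/ 85339118522976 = 197.53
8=8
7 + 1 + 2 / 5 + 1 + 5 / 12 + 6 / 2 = 12.82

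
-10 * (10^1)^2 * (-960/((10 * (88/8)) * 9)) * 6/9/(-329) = -1.96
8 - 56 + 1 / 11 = -527 / 11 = -47.91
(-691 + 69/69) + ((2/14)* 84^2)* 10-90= 9300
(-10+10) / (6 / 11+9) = 0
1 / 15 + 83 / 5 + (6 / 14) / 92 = 32209 / 1932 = 16.67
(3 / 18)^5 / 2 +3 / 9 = 5185 / 15552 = 0.33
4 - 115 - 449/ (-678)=-74809/ 678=-110.34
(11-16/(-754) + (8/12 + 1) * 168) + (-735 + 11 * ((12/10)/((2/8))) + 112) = -526252/1885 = -279.18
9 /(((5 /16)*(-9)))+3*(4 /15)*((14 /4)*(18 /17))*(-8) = -2288 /85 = -26.92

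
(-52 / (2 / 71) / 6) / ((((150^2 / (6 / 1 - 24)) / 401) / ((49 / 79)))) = 18136027 / 296250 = 61.22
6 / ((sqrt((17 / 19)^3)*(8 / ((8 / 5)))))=114*sqrt(323) / 1445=1.42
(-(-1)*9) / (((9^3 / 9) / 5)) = 5 / 9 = 0.56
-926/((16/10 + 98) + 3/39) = -60190/6479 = -9.29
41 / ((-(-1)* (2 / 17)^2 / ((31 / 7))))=367319 / 28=13118.54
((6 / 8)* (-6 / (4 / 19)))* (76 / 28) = -3249 / 56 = -58.02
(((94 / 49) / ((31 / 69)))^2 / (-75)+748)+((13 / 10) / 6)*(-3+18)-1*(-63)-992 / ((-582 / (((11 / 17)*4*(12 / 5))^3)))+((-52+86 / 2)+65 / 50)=1214.85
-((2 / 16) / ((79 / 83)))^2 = -6889 / 399424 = -0.02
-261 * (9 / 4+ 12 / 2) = -8613 / 4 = -2153.25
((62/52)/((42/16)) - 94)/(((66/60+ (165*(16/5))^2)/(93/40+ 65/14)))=-24912319/10655166522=-0.00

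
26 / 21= 1.24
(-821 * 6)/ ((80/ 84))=-51723/ 10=-5172.30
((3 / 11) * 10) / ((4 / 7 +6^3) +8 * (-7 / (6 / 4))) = 0.02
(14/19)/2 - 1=-12/19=-0.63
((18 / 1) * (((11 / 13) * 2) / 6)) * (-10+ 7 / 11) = -618 / 13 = -47.54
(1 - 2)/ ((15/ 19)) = -1.27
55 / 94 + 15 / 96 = 1115 / 1504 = 0.74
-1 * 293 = -293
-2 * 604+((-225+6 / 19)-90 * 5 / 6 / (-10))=-54157 / 38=-1425.18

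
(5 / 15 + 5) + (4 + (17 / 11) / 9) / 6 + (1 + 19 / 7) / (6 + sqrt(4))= 53995 / 8316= 6.49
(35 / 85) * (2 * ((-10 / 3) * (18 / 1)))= -840 / 17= -49.41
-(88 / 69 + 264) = -265.28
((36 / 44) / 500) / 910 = 9 / 5005000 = 0.00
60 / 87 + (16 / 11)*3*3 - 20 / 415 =363592 / 26477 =13.73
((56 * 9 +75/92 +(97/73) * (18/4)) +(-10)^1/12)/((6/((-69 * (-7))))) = 71922907/1752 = 41051.89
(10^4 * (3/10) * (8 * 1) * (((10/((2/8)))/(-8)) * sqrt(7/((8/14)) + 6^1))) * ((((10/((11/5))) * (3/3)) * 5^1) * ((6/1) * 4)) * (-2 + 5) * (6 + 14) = -21600000000 * sqrt(73)/11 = -16777316445.35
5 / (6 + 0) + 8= 53 / 6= 8.83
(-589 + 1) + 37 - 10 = -561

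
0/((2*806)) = 0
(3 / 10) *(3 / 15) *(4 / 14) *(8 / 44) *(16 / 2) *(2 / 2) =48 / 1925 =0.02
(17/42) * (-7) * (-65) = 1105/6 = 184.17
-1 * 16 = -16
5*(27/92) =135/92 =1.47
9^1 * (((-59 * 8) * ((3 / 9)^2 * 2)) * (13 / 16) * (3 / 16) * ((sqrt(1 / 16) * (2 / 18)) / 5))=-767 / 960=-0.80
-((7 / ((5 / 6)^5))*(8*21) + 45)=-9285201 / 3125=-2971.26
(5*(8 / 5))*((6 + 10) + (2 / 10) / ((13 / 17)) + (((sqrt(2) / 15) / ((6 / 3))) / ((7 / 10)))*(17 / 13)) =130.80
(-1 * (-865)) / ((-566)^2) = 865 / 320356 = 0.00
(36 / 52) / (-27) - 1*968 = -37753 / 39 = -968.03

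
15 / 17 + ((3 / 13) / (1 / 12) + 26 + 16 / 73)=481905 / 16133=29.87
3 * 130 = 390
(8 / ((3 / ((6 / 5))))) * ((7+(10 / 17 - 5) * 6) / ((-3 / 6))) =10592 / 85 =124.61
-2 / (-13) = 2 / 13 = 0.15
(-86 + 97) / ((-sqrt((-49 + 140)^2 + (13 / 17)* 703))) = -11* sqrt(663) / 2418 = -0.12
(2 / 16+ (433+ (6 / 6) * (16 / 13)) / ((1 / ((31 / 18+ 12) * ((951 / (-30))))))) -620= -13644565 / 72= -189507.85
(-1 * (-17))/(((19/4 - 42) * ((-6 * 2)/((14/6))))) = 119/1341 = 0.09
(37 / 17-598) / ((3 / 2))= -20258 / 51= -397.22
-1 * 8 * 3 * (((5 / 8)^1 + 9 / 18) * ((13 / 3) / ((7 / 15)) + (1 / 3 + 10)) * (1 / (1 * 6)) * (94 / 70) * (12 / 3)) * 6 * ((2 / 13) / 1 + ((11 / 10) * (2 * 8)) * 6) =-684556128 / 2275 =-300903.79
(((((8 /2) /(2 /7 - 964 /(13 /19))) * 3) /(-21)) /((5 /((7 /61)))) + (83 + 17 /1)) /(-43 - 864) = -0.11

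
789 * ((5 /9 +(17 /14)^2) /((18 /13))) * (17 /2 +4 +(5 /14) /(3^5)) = 260356730335 /18003384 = 14461.54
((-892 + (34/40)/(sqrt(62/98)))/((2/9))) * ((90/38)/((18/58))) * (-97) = 56456910/19- 3012723 * sqrt(31)/4712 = 2967856.44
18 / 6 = 3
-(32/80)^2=-4/25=-0.16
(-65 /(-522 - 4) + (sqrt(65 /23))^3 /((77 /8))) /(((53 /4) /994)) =129220 /13939 + 295360* sqrt(1495) /308407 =46.30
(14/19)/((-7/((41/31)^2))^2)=5651522/122828293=0.05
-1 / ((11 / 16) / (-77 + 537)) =-7360 / 11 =-669.09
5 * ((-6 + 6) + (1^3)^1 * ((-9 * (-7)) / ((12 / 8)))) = 210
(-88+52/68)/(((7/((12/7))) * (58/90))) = -800820/24157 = -33.15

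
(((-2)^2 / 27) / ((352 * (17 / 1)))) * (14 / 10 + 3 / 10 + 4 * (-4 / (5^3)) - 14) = -3107 / 10098000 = -0.00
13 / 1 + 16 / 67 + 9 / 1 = 1490 / 67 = 22.24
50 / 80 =5 / 8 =0.62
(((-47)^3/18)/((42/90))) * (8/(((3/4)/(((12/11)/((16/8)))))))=-16611680/231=-71912.03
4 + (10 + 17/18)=269/18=14.94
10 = 10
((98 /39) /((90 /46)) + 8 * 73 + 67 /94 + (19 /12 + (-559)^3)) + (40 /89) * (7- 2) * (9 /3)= -5129309709632597 /29364660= -174676284.68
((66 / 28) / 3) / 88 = 1 / 112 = 0.01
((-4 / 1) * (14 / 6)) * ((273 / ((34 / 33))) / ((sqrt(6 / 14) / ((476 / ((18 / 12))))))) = -784784 * sqrt(21) / 3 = -1198777.36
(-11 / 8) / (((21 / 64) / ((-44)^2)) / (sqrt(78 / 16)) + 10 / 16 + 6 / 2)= -0.38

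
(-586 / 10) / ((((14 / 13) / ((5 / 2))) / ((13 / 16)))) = -49517 / 448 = -110.53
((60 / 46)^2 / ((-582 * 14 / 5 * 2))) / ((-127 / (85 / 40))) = 6375 / 729876112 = 0.00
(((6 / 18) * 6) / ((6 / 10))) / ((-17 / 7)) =-70 / 51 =-1.37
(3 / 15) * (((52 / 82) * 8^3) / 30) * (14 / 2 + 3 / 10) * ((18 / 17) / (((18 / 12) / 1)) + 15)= 21622016 / 87125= 248.17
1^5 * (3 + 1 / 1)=4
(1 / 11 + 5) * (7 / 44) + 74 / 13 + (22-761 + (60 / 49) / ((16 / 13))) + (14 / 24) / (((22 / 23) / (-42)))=-116712539 / 154154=-757.12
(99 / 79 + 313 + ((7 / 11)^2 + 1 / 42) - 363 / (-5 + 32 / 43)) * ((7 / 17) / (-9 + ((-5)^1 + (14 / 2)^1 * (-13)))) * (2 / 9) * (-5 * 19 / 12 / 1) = 186114505453 / 67445895132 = 2.76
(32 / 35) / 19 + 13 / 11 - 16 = -108043 / 7315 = -14.77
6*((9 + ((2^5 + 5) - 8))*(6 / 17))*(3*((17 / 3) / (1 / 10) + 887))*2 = 7745616 / 17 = 455624.47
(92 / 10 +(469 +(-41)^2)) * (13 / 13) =10796 / 5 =2159.20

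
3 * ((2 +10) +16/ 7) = 300/ 7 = 42.86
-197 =-197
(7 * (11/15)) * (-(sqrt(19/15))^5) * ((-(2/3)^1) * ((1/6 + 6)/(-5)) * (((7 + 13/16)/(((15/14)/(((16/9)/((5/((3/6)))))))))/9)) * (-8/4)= 2.20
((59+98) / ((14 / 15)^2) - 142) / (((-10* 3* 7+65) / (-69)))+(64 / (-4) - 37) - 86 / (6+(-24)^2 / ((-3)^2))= -1024159 / 28420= -36.04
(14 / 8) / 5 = 7 / 20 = 0.35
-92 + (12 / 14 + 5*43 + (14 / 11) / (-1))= 9439 / 77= 122.58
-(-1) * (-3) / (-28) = 3 / 28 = 0.11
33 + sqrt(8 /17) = 2 * sqrt(34) /17 + 33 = 33.69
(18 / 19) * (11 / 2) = 99 / 19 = 5.21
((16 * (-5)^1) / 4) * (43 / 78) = -430 / 39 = -11.03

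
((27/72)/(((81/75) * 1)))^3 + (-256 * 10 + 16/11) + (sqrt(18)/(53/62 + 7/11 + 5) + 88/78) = -136498540537/53374464 + 2046 * sqrt(2)/4427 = -2556.72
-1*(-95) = 95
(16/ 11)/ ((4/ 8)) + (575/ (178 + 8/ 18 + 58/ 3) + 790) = 3116417/ 3916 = 795.82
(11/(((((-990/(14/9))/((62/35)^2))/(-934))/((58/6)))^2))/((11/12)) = 23780.65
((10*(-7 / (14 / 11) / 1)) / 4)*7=-385 / 4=-96.25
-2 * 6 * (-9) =108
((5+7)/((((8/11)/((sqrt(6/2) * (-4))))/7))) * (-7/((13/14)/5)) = 226380 * sqrt(3)/13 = 30161.67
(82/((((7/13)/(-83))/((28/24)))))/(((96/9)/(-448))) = 619346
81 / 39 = 27 / 13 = 2.08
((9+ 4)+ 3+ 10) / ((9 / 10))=260 / 9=28.89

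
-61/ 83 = -0.73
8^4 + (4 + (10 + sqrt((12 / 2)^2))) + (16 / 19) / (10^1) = 391028 / 95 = 4116.08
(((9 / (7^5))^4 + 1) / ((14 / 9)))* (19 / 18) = 758026529827376339 / 1117091728166568014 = 0.68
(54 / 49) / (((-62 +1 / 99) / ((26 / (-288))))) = 3861 / 2405704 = 0.00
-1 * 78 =-78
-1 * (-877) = 877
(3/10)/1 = 0.30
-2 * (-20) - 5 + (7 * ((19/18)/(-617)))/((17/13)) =6606341/188802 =34.99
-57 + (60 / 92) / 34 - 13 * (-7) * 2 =97765 / 782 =125.02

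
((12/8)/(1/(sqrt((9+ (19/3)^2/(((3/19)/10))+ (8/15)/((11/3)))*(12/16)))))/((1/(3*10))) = 3*sqrt(208231705)/22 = 1967.76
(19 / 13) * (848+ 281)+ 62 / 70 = 751188 / 455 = 1650.96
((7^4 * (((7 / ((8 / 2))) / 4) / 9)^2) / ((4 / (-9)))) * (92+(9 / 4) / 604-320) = 21601885837 / 7421952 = 2910.54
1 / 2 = 0.50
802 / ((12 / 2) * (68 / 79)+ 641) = 63358 / 51047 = 1.24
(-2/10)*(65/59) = -13/59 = -0.22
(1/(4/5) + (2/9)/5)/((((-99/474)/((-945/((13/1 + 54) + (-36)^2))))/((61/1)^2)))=479447129/29986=15989.03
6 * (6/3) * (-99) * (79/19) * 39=-3660228/19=-192643.58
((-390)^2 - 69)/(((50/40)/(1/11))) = 55284/5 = 11056.80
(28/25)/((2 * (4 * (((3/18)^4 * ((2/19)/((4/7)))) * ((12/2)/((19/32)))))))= 97.47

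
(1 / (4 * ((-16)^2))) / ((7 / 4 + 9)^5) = 1 / 147008443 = 0.00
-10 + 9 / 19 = -181 / 19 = -9.53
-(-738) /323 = 738 /323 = 2.28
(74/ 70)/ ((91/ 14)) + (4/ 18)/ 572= 14687/ 90090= 0.16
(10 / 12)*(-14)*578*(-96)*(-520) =-336627200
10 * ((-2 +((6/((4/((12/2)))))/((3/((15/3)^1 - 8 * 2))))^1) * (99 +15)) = -39900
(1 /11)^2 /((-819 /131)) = -0.00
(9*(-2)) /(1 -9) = 9 /4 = 2.25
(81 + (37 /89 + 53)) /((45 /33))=131593 /1335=98.57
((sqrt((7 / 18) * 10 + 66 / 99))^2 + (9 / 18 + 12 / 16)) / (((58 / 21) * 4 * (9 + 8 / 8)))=1463 / 27840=0.05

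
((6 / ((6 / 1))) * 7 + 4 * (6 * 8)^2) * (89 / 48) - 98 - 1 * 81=812255 / 48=16921.98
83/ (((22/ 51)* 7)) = 4233/ 154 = 27.49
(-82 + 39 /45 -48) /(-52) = 149 /60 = 2.48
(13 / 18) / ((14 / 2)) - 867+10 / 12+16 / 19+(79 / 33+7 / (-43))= -488608676 / 566181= -862.99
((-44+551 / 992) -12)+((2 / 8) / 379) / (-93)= -2017295 / 36384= -55.44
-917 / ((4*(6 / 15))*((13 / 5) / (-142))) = 31301.44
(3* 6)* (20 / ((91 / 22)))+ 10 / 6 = 24215 / 273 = 88.70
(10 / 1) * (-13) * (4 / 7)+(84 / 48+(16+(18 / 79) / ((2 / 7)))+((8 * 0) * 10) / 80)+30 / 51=-2073861 / 37604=-55.15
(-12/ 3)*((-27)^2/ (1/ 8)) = -23328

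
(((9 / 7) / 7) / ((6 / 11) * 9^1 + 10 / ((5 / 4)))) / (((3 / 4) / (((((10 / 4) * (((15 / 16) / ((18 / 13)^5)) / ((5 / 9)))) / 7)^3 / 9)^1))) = 70380602894374790875 / 20104164394222828363186176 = 0.00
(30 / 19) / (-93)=-10 / 589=-0.02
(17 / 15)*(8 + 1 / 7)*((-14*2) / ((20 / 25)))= -323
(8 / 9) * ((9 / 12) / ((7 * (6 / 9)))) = 1 / 7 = 0.14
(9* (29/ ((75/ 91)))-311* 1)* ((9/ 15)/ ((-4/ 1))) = -213/ 250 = -0.85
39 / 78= 1 / 2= 0.50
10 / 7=1.43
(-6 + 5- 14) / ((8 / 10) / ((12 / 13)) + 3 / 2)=-450 / 71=-6.34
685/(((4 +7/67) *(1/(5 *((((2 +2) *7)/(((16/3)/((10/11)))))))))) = 963795/242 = 3982.62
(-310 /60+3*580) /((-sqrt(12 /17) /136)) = -353906*sqrt(51) /9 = -280821.60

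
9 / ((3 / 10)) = 30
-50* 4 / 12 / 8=-25 / 12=-2.08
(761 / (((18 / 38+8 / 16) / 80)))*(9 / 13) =20820960 / 481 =43286.82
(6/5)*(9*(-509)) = -27486/5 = -5497.20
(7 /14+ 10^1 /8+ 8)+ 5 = 59 /4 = 14.75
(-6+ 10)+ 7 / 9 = 43 / 9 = 4.78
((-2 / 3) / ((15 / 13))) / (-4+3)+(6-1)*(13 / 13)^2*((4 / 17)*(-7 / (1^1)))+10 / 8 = -19607 / 3060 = -6.41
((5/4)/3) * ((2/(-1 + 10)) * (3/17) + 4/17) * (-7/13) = -245/3978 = -0.06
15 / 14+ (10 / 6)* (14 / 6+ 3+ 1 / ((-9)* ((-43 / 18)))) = 54385 / 5418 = 10.04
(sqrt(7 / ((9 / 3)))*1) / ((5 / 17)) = 17*sqrt(21) / 15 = 5.19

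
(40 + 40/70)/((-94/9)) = -1278/329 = -3.88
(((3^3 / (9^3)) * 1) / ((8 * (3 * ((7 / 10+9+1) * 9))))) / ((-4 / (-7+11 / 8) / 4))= 25 / 277344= 0.00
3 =3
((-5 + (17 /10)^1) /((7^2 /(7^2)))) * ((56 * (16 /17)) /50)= -7392 /2125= -3.48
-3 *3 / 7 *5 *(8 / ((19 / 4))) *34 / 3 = -16320 / 133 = -122.71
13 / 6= 2.17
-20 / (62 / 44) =-440 / 31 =-14.19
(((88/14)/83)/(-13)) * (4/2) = -88/7553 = -0.01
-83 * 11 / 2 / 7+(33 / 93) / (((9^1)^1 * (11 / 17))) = -254489 / 3906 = -65.15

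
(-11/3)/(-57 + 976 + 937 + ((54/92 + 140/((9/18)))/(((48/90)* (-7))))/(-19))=-538384/273101007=-0.00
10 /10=1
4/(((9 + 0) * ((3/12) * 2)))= 8/9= 0.89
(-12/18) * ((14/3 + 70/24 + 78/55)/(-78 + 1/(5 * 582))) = 576277/7490307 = 0.08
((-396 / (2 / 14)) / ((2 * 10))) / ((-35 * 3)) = 33 / 25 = 1.32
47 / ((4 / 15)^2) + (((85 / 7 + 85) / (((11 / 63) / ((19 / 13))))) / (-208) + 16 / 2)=19780597 / 29744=665.03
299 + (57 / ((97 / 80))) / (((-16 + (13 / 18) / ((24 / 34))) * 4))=18715693 / 62759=298.22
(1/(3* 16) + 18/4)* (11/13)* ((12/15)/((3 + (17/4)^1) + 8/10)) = 341/897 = 0.38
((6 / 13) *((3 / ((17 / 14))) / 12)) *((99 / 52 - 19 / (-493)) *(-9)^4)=1210.97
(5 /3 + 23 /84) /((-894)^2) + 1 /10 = 33568727 /335679120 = 0.10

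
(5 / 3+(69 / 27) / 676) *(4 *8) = 81304 / 1521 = 53.45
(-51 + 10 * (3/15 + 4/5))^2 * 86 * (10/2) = 722830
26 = 26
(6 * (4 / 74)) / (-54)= -0.01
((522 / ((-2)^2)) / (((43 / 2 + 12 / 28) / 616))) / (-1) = -1125432 / 307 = -3665.90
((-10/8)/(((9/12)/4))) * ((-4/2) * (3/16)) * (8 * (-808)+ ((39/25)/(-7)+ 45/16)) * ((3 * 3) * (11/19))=-84168.37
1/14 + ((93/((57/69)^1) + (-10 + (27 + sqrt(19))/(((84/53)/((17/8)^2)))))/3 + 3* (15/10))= 68.55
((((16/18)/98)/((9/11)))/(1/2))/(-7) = -88/27783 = -0.00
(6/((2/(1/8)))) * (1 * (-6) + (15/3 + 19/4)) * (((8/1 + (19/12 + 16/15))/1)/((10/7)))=13419/1280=10.48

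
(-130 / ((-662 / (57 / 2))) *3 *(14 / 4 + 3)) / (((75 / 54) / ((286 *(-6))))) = -223158078 / 1655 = -134838.72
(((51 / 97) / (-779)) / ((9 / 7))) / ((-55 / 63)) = 2499 / 4155965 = 0.00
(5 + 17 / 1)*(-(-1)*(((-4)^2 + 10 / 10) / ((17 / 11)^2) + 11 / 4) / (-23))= -7381 / 782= -9.44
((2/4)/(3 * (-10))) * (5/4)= -1/48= -0.02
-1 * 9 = -9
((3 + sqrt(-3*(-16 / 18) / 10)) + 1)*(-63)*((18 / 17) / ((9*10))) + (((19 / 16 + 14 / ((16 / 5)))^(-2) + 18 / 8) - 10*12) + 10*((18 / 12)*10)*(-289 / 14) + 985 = -42079711141 / 18851980 - 42*sqrt(15) / 425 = -2232.49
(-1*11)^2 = 121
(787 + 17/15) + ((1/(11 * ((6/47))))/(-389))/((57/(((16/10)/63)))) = 36331107914/46097667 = 788.13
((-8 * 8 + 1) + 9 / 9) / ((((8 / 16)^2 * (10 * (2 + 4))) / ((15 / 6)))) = -31 / 3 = -10.33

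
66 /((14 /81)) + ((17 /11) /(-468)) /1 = 13760485 /36036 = 381.85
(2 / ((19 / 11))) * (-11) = -242 / 19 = -12.74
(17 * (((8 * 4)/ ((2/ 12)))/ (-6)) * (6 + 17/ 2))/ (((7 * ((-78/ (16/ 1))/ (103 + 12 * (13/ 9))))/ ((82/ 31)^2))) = 153176377856/ 787059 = 194618.67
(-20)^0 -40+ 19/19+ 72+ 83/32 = 1171/32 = 36.59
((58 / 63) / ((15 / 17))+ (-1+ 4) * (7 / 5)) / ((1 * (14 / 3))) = 991 / 882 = 1.12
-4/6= -2/3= -0.67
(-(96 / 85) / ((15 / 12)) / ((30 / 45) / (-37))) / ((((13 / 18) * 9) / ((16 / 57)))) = 227328 / 104975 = 2.17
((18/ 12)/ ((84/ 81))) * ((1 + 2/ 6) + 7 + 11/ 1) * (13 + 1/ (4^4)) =2606607/ 7168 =363.64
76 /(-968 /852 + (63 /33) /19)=-3383292 /46105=-73.38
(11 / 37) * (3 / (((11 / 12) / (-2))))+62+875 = 34597 / 37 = 935.05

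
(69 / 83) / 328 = 69 / 27224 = 0.00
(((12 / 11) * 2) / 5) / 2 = 12 / 55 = 0.22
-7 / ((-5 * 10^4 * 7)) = 0.00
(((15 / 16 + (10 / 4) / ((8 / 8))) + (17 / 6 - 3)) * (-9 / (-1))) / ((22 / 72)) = 4239 / 44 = 96.34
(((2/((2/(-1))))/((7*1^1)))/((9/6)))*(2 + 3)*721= -1030/3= -343.33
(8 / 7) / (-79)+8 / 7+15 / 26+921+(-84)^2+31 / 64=3671193259 / 460096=7979.19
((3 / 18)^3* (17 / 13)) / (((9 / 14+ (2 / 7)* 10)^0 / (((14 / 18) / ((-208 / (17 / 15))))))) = -2023 / 78848640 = -0.00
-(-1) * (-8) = -8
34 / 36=17 / 18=0.94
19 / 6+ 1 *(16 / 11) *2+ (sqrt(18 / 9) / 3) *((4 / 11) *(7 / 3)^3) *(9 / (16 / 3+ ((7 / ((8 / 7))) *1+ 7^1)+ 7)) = 10976 *sqrt(2) / 20163+ 401 / 66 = 6.85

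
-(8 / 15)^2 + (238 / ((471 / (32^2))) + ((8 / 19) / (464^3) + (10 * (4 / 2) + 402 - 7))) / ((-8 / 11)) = -85981978275163103 / 67048599859200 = -1282.38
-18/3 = -6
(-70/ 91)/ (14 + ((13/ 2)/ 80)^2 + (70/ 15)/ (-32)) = -768000/ 13838591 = -0.06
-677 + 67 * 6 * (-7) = -3491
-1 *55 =-55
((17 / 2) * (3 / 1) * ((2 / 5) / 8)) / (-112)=-51 / 4480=-0.01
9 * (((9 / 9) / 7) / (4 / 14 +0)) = 4.50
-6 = -6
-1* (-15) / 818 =15 / 818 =0.02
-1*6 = -6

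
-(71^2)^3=-128100283921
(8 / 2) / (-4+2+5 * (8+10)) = 1 / 22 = 0.05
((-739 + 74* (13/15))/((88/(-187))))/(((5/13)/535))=239378581/120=1994821.51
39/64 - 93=-5913/64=-92.39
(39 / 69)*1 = 13 / 23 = 0.57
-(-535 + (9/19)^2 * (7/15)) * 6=5792916/1805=3209.37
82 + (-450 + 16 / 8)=-366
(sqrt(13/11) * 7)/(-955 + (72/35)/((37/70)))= -259 * sqrt(143)/387101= -0.01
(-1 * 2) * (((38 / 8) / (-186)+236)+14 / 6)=-476.62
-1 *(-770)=770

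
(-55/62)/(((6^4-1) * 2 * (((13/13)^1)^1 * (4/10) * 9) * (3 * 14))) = -55/24279696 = -0.00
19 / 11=1.73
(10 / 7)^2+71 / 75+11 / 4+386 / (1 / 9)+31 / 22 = 562901401 / 161700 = 3481.15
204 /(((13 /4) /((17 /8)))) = 1734 /13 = 133.38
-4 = -4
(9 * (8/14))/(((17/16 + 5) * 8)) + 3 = 2109/679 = 3.11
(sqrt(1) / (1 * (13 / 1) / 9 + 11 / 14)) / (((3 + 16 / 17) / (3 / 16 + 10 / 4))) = 46053 / 150616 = 0.31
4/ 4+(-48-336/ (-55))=-2249/ 55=-40.89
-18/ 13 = -1.38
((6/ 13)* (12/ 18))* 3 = 12/ 13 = 0.92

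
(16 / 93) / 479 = 16 / 44547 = 0.00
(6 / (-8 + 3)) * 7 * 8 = -336 / 5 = -67.20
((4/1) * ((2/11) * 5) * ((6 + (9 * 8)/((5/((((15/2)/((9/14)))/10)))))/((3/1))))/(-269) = -304/2959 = -0.10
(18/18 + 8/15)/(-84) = -23/1260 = -0.02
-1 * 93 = -93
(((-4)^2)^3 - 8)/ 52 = 78.62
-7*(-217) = 1519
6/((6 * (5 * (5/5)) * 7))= 1/35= 0.03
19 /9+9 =100 /9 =11.11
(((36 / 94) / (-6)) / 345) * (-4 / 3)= 4 / 16215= 0.00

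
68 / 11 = 6.18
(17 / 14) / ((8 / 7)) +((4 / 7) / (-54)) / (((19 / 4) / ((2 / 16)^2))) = 61045 / 57456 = 1.06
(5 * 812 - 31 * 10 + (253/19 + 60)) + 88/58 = 2107483/551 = 3824.83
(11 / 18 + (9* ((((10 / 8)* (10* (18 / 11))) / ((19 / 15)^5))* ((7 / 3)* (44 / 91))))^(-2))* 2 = 2570013640431943369 / 2101890673828125000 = 1.22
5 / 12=0.42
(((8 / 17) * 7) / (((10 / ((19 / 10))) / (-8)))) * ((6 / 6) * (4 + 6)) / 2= -2128 / 85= -25.04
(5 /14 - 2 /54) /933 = 121 /352674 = 0.00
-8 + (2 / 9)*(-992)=-2056 / 9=-228.44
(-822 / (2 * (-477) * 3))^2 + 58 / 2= 6617110 / 227529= 29.08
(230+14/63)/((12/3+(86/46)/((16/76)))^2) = 17537408/12638025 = 1.39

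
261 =261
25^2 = 625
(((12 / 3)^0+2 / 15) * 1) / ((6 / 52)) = 442 / 45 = 9.82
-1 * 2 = -2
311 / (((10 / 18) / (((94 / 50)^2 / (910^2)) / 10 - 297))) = -4302512583192009 / 25878125000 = -166260.60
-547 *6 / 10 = -1641 / 5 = -328.20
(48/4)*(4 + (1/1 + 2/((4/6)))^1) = 96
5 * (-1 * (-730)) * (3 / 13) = 10950 / 13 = 842.31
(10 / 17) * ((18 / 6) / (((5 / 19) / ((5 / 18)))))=1.86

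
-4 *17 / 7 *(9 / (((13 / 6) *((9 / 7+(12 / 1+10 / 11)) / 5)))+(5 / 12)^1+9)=-31536649 / 298389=-105.69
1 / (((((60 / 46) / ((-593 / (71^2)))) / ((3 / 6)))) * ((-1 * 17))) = 13639 / 5141820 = 0.00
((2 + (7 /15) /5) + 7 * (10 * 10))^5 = 404837340517102916755057 /2373046875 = 170598122094449.95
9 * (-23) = -207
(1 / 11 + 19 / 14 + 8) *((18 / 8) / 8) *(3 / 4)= 39285 / 19712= 1.99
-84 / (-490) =6 / 35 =0.17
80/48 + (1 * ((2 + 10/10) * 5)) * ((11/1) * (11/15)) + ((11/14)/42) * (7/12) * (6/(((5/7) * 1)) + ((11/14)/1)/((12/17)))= 103952221/846720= 122.77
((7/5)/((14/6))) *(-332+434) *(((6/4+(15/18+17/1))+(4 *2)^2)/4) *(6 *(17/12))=21675/2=10837.50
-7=-7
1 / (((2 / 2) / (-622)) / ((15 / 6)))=-1555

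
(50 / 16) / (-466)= -0.01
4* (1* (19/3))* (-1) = -76/3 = -25.33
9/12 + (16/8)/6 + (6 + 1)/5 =149/60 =2.48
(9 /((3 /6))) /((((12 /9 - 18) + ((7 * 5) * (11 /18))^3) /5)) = 104976 /11393885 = 0.01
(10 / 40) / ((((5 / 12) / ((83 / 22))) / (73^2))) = 1326921 / 110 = 12062.92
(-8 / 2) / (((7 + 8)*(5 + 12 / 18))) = -4 / 85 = -0.05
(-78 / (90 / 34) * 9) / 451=-1326 / 2255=-0.59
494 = 494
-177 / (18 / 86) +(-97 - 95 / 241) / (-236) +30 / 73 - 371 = -3786087748 / 3113961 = -1215.84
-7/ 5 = -1.40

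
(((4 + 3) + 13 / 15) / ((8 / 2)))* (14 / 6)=413 / 90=4.59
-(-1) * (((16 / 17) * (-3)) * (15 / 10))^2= 5184 / 289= 17.94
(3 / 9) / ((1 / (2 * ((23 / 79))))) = 46 / 237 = 0.19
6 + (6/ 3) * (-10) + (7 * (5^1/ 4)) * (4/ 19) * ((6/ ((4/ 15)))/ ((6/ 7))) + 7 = 3143/ 76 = 41.36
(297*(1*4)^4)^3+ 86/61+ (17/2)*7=53622748999589127/122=439530729504828.91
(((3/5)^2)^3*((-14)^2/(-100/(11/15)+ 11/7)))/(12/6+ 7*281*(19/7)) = -224532/17676734375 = -0.00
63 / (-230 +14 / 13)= -273 / 992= -0.28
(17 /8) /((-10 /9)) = -153 /80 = -1.91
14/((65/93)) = 1302/65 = 20.03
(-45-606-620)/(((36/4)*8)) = -1271/72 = -17.65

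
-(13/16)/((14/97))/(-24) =1261/5376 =0.23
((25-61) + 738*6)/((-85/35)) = -30744/17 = -1808.47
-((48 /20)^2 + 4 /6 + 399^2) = -159207.43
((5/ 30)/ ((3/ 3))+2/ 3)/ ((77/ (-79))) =-0.85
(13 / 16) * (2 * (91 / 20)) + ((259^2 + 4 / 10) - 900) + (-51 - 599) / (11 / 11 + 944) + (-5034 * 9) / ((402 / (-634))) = 278871377801 / 2026080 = 137640.85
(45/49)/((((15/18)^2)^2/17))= 198288/6125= 32.37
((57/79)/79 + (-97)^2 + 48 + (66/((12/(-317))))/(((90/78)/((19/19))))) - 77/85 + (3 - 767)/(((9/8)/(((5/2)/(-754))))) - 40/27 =85812003376763/10799613630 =7945.84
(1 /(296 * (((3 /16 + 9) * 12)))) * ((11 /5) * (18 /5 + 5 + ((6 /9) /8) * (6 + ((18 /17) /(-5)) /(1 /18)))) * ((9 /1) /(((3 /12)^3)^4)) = 89397.56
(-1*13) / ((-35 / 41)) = 533 / 35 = 15.23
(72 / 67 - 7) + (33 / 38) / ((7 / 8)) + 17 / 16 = -551825 / 142576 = -3.87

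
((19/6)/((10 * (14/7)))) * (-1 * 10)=-19/12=-1.58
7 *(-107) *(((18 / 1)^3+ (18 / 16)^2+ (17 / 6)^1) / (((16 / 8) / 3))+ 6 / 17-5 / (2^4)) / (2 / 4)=-14267787135 / 1088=-13113774.94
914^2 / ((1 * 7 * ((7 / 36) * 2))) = 15037128 / 49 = 306880.16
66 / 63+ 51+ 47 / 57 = 7032 / 133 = 52.87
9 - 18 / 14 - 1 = 47 / 7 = 6.71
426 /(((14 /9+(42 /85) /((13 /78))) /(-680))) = -110802600 /1729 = -64084.79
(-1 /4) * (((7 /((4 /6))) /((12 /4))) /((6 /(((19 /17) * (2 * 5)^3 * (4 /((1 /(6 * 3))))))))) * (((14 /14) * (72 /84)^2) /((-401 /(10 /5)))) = 2052000 /47719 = 43.00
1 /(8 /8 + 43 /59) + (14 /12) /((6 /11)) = 1663 /612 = 2.72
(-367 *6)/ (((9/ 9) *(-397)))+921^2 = 336753879/ 397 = 848246.55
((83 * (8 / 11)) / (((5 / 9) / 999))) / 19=5970024 / 1045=5712.94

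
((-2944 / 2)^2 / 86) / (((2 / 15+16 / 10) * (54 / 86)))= 2708480 / 117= 23149.40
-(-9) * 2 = 18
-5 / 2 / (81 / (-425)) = 2125 / 162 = 13.12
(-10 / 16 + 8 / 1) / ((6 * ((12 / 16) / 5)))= 8.19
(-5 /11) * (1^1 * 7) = -35 /11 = -3.18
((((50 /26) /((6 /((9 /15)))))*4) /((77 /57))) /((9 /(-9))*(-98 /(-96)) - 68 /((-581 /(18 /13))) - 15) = -454176 /12648911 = -0.04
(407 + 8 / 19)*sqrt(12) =15482*sqrt(3) / 19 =1411.35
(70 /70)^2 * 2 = 2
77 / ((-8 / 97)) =-7469 / 8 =-933.62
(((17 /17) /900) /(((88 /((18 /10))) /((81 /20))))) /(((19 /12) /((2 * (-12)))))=-729 /522500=-0.00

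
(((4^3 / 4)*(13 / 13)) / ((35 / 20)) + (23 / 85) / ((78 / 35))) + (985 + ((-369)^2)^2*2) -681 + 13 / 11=3785905010845459 / 102102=37079636156.45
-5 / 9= -0.56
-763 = -763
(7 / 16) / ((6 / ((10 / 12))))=35 / 576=0.06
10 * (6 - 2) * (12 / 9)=160 / 3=53.33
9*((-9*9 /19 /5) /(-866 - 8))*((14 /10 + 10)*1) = 2187 /21850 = 0.10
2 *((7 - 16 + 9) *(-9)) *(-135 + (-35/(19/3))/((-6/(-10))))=0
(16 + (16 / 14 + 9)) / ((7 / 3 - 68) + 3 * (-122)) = -549 / 9065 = -0.06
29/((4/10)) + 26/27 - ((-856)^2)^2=-28992710463617/54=-536902045622.54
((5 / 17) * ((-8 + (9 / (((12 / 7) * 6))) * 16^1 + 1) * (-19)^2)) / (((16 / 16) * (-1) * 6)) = -12635 / 102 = -123.87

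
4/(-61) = -4/61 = -0.07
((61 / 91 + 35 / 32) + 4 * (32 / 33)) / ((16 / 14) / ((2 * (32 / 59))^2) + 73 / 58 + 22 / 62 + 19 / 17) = 132597019696 / 86998836639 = 1.52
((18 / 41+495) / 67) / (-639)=-2257 / 195037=-0.01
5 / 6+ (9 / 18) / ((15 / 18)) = 43 / 30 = 1.43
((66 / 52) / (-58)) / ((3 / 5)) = -55 / 1508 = -0.04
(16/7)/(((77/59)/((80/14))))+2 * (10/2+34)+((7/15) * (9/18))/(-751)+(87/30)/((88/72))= 3841422764/42502845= 90.38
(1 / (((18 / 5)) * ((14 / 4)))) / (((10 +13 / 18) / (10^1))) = 100 / 1351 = 0.07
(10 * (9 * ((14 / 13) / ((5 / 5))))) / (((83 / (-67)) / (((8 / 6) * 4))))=-417.28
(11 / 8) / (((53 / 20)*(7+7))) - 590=-875505 / 1484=-589.96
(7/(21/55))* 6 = 110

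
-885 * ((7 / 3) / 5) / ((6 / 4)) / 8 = -413 / 12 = -34.42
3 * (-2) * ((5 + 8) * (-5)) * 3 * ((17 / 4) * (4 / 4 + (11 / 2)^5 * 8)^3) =41545828493970474375 / 128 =324576785109144331.05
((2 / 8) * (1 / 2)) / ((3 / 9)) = 3 / 8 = 0.38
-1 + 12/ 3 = 3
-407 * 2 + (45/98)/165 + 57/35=-4378667/5390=-812.37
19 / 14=1.36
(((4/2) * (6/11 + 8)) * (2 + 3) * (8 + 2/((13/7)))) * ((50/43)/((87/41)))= 227386000/534963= 425.05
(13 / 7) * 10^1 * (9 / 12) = 195 / 14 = 13.93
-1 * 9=-9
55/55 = 1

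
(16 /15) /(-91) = -16 /1365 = -0.01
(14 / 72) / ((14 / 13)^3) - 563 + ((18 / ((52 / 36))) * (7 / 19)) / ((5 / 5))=-1945883165 / 3485664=-558.25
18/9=2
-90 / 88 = -45 / 44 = -1.02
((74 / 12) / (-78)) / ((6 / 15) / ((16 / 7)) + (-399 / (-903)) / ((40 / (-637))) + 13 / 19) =151145 / 11809863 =0.01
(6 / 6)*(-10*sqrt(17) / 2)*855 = -4275*sqrt(17) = -17626.28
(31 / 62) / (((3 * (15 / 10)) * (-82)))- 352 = -259777 / 738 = -352.00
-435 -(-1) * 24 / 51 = -7387 / 17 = -434.53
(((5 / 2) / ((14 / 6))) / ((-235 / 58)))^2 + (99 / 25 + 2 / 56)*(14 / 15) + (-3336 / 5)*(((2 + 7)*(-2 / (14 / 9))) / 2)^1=313684677427 / 81180750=3864.03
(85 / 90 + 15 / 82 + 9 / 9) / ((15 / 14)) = 1.99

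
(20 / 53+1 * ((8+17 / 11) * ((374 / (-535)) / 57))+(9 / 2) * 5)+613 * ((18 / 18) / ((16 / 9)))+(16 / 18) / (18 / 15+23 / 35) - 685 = -63930470323 / 201706128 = -316.95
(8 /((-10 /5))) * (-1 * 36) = 144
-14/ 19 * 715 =-10010/ 19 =-526.84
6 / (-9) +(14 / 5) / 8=-19 / 60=-0.32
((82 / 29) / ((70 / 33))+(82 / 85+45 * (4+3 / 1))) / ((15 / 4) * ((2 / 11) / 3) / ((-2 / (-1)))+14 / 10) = 240898768 / 1149183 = 209.63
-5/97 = -0.05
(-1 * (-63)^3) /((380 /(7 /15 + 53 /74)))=109437237 /140600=778.36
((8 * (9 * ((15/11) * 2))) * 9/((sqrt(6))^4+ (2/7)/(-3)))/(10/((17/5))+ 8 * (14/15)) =26025300/5503069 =4.73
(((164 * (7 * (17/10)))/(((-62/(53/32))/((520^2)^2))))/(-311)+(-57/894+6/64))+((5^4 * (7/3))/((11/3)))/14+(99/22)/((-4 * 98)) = 303686224621648304575/24776907232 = 12256825348.62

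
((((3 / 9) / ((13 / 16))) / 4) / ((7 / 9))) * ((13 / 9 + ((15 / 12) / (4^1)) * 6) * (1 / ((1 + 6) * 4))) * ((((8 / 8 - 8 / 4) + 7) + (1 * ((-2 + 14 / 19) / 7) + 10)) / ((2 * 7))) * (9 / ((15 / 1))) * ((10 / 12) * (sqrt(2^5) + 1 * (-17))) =-0.10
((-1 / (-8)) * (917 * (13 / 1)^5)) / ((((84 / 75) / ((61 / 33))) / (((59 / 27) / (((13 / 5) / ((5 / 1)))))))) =8416016318125 / 28512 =295174534.17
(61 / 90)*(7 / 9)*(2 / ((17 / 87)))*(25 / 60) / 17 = 12383 / 93636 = 0.13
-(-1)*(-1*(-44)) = 44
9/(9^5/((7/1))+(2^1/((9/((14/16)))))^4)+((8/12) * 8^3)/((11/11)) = 101560291326208/297538985973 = 341.33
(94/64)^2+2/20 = 11557/5120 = 2.26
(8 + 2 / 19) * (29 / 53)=4466 / 1007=4.43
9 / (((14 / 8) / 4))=144 / 7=20.57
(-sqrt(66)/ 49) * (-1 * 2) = 0.33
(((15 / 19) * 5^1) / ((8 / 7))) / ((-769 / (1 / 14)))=-75 / 233776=-0.00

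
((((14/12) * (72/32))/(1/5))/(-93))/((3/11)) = -385/744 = -0.52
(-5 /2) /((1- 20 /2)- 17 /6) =15 /71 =0.21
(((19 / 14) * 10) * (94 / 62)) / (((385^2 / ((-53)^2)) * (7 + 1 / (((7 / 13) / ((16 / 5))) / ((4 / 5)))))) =12542185 / 378074543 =0.03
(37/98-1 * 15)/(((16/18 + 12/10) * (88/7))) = -64485/115808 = -0.56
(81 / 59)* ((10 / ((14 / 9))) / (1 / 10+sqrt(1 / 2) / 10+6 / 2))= 2259900 / 793373 -36450* sqrt(2) / 793373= 2.78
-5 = -5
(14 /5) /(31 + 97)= 7 /320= 0.02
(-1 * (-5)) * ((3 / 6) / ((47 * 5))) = 1 / 94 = 0.01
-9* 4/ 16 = -9/ 4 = -2.25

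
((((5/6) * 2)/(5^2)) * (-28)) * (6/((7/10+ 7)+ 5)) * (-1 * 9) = 1008/127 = 7.94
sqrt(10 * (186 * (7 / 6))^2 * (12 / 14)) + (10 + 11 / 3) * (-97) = -3977 / 3 + 62 * sqrt(105) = -690.36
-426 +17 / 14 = -5947 / 14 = -424.79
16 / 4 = 4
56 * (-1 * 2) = -112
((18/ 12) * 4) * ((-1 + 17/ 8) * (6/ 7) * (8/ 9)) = 36/ 7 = 5.14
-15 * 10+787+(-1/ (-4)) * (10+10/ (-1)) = 637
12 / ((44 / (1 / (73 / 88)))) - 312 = -311.67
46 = 46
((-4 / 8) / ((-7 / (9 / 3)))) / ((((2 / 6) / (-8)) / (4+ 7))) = -396 / 7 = -56.57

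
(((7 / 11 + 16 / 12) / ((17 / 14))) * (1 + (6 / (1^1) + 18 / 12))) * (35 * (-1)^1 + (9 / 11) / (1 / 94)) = 209755 / 363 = 577.84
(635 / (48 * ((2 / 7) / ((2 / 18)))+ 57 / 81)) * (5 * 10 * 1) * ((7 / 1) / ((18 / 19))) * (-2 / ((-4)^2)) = -44338875 / 187688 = -236.24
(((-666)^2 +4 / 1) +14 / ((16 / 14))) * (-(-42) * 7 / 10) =260820483 / 20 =13041024.15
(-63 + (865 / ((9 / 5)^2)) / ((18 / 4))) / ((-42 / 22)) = 29447 / 15309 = 1.92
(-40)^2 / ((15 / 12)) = 1280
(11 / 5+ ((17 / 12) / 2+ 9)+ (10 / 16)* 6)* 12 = 187.90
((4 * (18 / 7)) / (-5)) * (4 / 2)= -144 / 35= -4.11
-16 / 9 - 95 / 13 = -1063 / 117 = -9.09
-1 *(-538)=538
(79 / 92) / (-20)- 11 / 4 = -5139 / 1840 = -2.79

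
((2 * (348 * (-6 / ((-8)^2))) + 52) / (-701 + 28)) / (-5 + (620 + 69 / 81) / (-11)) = -15741 / 49123616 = -0.00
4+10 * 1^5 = 14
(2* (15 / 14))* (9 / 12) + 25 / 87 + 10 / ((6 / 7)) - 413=-973033 / 2436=-399.44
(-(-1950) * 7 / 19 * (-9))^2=15092122500 / 361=41806433.52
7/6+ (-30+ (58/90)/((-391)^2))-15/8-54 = -4662105863/55037160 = -84.71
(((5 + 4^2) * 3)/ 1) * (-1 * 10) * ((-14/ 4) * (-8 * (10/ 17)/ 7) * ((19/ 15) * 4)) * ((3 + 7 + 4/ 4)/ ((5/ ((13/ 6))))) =-35800.47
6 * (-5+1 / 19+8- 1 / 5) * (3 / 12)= 813 / 190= 4.28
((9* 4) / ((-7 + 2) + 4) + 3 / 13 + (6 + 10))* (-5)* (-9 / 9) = -1285 / 13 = -98.85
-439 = -439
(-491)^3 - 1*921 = -118371692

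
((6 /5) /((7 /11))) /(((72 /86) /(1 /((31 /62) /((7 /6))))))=473 /90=5.26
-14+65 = 51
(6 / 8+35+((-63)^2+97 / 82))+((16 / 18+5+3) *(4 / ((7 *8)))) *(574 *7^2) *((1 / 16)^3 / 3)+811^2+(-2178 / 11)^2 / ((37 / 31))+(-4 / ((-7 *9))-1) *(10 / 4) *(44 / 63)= 1070593884285115 / 1541369088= 694573.35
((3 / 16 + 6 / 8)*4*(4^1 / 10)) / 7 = 0.21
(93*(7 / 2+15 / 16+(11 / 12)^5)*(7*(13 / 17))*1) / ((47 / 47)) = 3569250503 / 1410048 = 2531.30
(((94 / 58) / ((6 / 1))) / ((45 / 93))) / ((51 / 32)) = 23312 / 66555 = 0.35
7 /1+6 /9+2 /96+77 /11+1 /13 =3071 /208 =14.76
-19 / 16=-1.19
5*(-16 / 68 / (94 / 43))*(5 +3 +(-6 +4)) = -2580 / 799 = -3.23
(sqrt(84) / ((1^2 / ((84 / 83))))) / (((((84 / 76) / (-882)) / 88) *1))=-11797632 *sqrt(21) / 83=-651367.97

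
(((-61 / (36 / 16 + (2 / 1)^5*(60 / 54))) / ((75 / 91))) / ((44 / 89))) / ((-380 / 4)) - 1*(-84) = 2988196617 / 35556125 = 84.04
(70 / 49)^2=100 / 49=2.04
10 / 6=5 / 3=1.67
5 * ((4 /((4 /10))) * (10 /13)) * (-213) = -106500 /13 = -8192.31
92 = 92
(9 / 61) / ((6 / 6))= 0.15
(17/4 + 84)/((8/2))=353/16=22.06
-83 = -83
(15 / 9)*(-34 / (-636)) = 85 / 954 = 0.09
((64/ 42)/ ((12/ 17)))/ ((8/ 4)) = 1.08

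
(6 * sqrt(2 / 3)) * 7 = 14 * sqrt(6) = 34.29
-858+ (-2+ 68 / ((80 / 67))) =-16061 / 20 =-803.05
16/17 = 0.94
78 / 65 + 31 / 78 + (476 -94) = 149603 / 390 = 383.60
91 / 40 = 2.28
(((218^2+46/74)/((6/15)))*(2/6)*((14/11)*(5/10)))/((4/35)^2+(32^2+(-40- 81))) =25130623875/900439474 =27.91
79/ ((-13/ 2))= -158/ 13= -12.15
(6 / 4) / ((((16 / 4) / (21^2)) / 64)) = 10584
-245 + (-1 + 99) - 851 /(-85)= -11644 /85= -136.99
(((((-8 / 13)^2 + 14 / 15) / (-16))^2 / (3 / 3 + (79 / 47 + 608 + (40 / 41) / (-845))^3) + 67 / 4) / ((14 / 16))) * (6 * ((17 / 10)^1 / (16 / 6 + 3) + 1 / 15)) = 20767319555201122952671693757093 / 493118171255598178345297578000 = 42.11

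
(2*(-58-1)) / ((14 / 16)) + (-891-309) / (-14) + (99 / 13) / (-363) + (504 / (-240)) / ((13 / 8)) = -252533 / 5005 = -50.46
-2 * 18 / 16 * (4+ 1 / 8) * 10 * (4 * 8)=-2970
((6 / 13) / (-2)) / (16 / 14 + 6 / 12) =-0.14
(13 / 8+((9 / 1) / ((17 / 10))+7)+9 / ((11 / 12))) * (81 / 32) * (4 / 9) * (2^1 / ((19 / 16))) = 44.98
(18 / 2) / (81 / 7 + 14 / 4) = 126 / 211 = 0.60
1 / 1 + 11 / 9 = 20 / 9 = 2.22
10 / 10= 1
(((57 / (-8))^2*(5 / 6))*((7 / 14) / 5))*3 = 3249 / 256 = 12.69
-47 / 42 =-1.12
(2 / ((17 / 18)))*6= 12.71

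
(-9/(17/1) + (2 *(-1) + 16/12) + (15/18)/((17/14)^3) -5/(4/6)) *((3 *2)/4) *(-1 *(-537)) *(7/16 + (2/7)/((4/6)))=-12637989447/2201024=-5741.87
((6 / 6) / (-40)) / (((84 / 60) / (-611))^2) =-1866605 / 392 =-4761.75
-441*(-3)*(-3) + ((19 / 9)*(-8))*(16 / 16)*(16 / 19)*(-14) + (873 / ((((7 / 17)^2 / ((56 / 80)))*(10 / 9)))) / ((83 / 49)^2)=-2639.33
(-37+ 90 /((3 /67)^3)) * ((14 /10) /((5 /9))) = 63157899 /25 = 2526315.96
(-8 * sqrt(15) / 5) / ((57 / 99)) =-264 * sqrt(15) / 95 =-10.76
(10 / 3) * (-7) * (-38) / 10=266 / 3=88.67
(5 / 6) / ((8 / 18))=15 / 8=1.88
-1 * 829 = -829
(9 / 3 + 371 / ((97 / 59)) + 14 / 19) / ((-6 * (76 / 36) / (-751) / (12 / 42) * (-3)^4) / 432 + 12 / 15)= 8466834080 / 29935849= 282.83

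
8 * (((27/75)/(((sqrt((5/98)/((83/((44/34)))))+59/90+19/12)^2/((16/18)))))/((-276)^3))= -37270604257933872/1533599735408311359395567+3370310536320 * sqrt(77605)/1533599735408311359395567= -0.00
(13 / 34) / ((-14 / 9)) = -117 / 476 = -0.25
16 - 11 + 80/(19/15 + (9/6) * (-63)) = 11585/2797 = 4.14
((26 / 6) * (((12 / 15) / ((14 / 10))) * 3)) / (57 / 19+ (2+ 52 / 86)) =2236 / 1687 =1.33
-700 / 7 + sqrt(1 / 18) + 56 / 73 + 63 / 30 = -70907 / 730 + sqrt(2) / 6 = -96.90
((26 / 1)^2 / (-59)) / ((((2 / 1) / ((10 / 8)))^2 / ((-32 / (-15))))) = -1690 / 177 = -9.55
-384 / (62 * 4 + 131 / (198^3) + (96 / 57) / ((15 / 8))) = -283172060160 / 183544358749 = -1.54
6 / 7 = 0.86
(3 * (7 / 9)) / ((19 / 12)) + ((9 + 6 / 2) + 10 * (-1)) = 66 / 19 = 3.47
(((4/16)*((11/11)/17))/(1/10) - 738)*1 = -25087/34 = -737.85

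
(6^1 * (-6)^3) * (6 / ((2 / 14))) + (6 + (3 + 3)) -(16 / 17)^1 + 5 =-925071 / 17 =-54415.94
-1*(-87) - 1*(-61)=148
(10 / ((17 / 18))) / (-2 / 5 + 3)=900 / 221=4.07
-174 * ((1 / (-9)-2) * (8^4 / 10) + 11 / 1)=2228186 / 15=148545.73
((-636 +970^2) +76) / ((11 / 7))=6582380 / 11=598398.18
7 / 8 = 0.88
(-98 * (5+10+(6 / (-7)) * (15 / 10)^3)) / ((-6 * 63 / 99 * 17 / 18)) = 11187 / 34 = 329.03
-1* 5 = -5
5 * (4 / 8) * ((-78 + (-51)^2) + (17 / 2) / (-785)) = 6307.47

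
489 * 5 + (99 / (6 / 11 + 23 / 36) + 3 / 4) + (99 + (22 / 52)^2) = 208339093 / 79261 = 2628.52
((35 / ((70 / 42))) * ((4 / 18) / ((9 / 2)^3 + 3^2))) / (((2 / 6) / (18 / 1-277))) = -29008 / 801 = -36.21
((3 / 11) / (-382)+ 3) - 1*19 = -67235 / 4202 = -16.00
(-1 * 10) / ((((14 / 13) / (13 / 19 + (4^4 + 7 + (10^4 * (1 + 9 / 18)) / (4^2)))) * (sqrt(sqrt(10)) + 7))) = -48459775 / 30286 - 988975 * sqrt(10) / 30286 + 988975 * 10^(3 / 4) / 212002 + 6922825 * 10^(1 / 4) / 30286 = -1270.62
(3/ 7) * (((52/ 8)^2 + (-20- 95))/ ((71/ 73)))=-63729/ 1988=-32.06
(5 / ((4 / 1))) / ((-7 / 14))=-5 / 2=-2.50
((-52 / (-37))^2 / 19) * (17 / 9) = 45968 / 234099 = 0.20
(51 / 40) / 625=51 / 25000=0.00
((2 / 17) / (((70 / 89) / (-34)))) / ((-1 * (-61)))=-178 / 2135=-0.08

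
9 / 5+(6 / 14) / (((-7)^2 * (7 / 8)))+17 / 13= 486562 / 156065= 3.12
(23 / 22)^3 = 12167 / 10648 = 1.14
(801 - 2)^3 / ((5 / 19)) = 9691565581 / 5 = 1938313116.20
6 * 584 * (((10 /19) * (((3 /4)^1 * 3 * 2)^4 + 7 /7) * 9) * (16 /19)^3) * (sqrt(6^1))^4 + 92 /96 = 458762762697863 /3127704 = 146677167.24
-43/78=-0.55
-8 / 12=-2 / 3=-0.67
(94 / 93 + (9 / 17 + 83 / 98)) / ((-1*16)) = -369853 / 2479008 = -0.15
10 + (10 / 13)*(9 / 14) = 955 / 91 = 10.49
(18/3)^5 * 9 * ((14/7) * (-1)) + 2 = -139966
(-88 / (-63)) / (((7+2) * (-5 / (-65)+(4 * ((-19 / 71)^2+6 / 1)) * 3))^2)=377922519832 / 116582360054227767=0.00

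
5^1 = 5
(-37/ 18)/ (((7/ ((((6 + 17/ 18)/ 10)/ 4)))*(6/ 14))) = -925/ 7776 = -0.12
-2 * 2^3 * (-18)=288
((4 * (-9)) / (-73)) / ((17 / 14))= 504 / 1241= 0.41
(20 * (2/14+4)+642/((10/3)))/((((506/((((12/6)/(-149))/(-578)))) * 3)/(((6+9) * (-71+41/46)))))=-31092225/7016014852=-0.00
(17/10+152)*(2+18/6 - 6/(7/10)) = -7685/14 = -548.93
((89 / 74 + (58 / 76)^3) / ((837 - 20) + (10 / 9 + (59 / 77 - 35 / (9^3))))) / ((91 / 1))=26817115743 / 1213130473536904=0.00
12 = 12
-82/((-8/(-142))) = -2911/2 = -1455.50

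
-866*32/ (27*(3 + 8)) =-27712/ 297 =-93.31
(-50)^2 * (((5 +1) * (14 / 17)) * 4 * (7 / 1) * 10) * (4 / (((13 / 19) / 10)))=44688000000 / 221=202208144.80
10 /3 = 3.33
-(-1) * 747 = 747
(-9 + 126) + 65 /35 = 832 /7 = 118.86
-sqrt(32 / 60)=-2*sqrt(30) / 15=-0.73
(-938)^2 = 879844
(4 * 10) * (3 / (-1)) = -120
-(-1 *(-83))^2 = -6889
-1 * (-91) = 91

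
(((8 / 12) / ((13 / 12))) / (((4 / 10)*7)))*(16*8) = 2560 / 91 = 28.13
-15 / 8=-1.88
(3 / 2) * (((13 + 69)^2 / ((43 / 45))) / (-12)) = -75645 / 86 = -879.59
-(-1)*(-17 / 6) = -17 / 6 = -2.83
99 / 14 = 7.07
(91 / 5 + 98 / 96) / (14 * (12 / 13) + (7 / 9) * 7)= 25701 / 24560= 1.05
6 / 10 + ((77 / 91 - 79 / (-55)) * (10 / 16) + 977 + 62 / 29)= 20344446 / 20735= 981.16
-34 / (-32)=17 / 16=1.06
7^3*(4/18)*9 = 686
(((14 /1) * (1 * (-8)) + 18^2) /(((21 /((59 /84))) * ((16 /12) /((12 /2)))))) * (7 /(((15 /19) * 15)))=18.86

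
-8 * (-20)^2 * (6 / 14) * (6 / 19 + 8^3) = -93446400 / 133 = -702604.51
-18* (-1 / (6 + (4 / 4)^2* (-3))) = 6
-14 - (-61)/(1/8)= 474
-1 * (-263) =263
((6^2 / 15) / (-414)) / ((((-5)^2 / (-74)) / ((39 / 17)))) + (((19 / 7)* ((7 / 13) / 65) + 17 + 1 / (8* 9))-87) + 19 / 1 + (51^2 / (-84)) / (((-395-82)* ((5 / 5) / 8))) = -11121234778103 / 220637781000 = -50.40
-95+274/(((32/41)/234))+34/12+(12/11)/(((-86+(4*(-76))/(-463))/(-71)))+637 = 431321242973/5215848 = 82694.37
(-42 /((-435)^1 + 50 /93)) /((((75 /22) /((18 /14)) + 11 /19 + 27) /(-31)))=-151841844 /1531713145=-0.10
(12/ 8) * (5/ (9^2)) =5/ 54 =0.09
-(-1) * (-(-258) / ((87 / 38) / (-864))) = -2823552 / 29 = -97363.86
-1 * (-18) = 18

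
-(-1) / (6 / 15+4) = 0.23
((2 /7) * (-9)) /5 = -18 /35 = -0.51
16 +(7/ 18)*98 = 54.11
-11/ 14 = -0.79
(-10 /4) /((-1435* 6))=1 /3444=0.00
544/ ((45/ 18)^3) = 4352/ 125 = 34.82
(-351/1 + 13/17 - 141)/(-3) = 8351/51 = 163.75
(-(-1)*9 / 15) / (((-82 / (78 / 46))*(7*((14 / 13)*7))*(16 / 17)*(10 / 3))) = -77571 / 1035036800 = -0.00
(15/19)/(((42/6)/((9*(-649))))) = -87615/133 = -658.76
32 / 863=0.04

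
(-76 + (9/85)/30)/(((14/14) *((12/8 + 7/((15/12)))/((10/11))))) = -9.73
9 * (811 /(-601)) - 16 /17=-133699 /10217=-13.09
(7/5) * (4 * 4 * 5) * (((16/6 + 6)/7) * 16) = 6656/3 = 2218.67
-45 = -45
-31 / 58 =-0.53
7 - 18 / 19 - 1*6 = 0.05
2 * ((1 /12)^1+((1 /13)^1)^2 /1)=181 /1014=0.18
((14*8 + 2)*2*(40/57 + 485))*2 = 221480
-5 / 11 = -0.45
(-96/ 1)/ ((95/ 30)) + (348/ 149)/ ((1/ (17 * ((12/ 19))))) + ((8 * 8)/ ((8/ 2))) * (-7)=-331904/ 2831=-117.24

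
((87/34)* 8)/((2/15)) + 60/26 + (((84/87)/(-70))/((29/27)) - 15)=130868691/929305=140.82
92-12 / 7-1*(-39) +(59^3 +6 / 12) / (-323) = -2290683 / 4522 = -506.56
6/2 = 3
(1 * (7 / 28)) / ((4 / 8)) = 1 / 2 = 0.50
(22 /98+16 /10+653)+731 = 339527 /245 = 1385.82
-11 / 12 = -0.92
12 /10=6 /5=1.20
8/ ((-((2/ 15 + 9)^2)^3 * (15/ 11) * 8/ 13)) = -108590625/ 6611856250609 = -0.00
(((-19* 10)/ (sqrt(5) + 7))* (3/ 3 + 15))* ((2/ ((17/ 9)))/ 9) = -10640/ 187 + 1520* sqrt(5)/ 187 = -38.72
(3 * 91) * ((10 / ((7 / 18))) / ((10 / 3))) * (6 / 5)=2527.20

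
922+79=1001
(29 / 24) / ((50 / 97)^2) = 272861 / 60000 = 4.55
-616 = -616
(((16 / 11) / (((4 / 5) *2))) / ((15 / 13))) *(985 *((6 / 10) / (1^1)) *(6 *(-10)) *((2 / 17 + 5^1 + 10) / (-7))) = 60337.08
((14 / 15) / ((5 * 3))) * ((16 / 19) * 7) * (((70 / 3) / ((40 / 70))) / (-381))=-38416 / 977265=-0.04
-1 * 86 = -86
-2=-2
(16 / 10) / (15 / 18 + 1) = 48 / 55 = 0.87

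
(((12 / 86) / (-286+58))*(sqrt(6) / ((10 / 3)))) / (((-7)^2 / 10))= -3*sqrt(6) / 80066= -0.00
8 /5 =1.60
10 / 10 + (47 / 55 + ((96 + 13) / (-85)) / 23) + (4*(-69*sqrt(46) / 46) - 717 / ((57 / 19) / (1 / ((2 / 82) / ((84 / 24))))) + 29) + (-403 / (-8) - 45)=-5894146521 / 172040 - 6*sqrt(46)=-34301.02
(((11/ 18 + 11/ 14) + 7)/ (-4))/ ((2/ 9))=-529/ 56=-9.45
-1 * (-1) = 1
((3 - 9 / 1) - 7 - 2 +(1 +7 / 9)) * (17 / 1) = -2023 / 9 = -224.78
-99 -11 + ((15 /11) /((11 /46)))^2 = -1134410 /14641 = -77.48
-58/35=-1.66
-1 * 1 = -1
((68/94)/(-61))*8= -272/2867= -0.09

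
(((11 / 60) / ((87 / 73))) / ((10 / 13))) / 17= 10439 / 887400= 0.01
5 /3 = 1.67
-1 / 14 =-0.07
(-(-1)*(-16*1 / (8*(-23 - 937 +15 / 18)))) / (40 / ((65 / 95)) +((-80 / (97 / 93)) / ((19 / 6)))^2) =132469311 / 40985582105050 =0.00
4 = 4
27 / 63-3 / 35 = 0.34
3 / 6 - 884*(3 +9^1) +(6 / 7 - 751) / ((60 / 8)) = -2248579 / 210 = -10707.52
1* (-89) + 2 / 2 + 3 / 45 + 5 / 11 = -14434 / 165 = -87.48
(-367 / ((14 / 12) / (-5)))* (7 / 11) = 11010 / 11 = 1000.91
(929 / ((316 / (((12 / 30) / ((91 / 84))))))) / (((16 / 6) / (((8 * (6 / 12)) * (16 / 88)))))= 16722 / 56485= 0.30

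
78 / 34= 39 / 17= 2.29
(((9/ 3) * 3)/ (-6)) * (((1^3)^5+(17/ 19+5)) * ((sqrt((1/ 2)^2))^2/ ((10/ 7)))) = -2751/ 1520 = -1.81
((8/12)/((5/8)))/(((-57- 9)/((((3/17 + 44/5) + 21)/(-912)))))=0.00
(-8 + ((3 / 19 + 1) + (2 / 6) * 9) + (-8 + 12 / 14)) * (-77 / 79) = 16071 / 1501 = 10.71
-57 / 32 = -1.78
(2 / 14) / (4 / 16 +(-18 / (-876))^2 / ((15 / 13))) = 26645 / 46697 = 0.57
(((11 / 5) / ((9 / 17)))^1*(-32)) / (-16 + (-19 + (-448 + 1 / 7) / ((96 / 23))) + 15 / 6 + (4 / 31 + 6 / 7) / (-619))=25721242624 / 27040967235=0.95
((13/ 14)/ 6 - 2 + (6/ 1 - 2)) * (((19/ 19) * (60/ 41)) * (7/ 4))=905/ 164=5.52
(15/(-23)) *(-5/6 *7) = 175/46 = 3.80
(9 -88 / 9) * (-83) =581 / 9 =64.56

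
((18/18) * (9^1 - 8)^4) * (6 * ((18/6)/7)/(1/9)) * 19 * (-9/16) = -13851/56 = -247.34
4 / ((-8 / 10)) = -5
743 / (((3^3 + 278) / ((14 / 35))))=1486 / 1525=0.97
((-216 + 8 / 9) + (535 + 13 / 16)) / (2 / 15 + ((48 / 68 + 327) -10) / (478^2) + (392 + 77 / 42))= 224221916585 / 275447116572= 0.81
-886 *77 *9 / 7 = -87714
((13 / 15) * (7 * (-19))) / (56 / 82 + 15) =-70889 / 9645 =-7.35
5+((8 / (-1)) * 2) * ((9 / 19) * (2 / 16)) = 4.05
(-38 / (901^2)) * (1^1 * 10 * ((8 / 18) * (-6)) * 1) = 3040 / 2435403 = 0.00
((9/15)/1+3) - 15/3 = -1.40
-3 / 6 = -1 / 2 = -0.50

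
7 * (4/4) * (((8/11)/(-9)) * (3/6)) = -28/99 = -0.28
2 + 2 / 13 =28 / 13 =2.15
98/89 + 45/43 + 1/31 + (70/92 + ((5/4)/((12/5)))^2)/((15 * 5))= 2.19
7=7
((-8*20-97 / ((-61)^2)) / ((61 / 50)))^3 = -26391327020738624125000 / 11694146092834141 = -2256798.13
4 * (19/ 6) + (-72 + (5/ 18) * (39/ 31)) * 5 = -64279/ 186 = -345.59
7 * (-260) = -1820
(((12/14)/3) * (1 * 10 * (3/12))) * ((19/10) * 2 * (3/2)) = 57/14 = 4.07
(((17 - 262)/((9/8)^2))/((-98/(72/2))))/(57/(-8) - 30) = -5120/2673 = -1.92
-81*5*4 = -1620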